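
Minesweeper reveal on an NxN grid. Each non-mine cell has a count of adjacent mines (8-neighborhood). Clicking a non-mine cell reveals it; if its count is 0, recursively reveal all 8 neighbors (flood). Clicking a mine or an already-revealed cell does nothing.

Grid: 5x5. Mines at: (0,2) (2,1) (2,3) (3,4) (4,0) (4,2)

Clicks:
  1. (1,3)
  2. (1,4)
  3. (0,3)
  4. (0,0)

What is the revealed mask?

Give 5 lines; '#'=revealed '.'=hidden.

Click 1 (1,3) count=2: revealed 1 new [(1,3)] -> total=1
Click 2 (1,4) count=1: revealed 1 new [(1,4)] -> total=2
Click 3 (0,3) count=1: revealed 1 new [(0,3)] -> total=3
Click 4 (0,0) count=0: revealed 4 new [(0,0) (0,1) (1,0) (1,1)] -> total=7

Answer: ##.#.
##.##
.....
.....
.....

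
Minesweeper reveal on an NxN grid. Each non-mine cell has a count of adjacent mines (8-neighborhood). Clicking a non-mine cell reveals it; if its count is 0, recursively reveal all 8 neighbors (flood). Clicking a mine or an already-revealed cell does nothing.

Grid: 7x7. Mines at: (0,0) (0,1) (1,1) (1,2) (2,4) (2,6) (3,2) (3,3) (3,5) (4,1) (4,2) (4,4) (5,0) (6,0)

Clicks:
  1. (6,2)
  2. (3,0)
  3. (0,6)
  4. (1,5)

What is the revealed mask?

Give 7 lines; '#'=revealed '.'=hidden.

Click 1 (6,2) count=0: revealed 14 new [(4,5) (4,6) (5,1) (5,2) (5,3) (5,4) (5,5) (5,6) (6,1) (6,2) (6,3) (6,4) (6,5) (6,6)] -> total=14
Click 2 (3,0) count=1: revealed 1 new [(3,0)] -> total=15
Click 3 (0,6) count=0: revealed 8 new [(0,3) (0,4) (0,5) (0,6) (1,3) (1,4) (1,5) (1,6)] -> total=23
Click 4 (1,5) count=2: revealed 0 new [(none)] -> total=23

Answer: ...####
...####
.......
#......
.....##
.######
.######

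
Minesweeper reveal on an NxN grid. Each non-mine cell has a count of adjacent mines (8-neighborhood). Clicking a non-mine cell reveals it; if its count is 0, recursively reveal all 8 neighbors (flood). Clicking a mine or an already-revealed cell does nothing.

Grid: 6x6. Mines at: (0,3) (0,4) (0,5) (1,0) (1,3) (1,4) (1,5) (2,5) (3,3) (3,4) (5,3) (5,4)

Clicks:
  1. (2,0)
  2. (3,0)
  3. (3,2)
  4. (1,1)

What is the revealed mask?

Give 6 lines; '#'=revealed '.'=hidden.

Click 1 (2,0) count=1: revealed 1 new [(2,0)] -> total=1
Click 2 (3,0) count=0: revealed 11 new [(2,1) (2,2) (3,0) (3,1) (3,2) (4,0) (4,1) (4,2) (5,0) (5,1) (5,2)] -> total=12
Click 3 (3,2) count=1: revealed 0 new [(none)] -> total=12
Click 4 (1,1) count=1: revealed 1 new [(1,1)] -> total=13

Answer: ......
.#....
###...
###...
###...
###...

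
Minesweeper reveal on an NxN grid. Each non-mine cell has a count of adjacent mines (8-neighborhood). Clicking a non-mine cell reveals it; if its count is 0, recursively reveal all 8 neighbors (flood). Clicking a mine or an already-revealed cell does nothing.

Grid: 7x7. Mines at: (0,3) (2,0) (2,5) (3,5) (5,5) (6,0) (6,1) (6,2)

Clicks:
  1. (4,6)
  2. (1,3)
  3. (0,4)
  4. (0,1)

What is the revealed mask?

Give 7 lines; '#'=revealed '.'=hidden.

Click 1 (4,6) count=2: revealed 1 new [(4,6)] -> total=1
Click 2 (1,3) count=1: revealed 1 new [(1,3)] -> total=2
Click 3 (0,4) count=1: revealed 1 new [(0,4)] -> total=3
Click 4 (0,1) count=0: revealed 6 new [(0,0) (0,1) (0,2) (1,0) (1,1) (1,2)] -> total=9

Answer: ###.#..
####...
.......
.......
......#
.......
.......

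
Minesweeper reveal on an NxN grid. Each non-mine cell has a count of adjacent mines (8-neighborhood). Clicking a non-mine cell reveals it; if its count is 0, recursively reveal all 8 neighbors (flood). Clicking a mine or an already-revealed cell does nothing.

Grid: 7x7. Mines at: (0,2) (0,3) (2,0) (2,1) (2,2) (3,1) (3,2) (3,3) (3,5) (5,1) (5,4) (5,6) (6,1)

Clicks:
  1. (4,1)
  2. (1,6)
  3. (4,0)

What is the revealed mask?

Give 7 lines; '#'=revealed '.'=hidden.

Click 1 (4,1) count=3: revealed 1 new [(4,1)] -> total=1
Click 2 (1,6) count=0: revealed 9 new [(0,4) (0,5) (0,6) (1,4) (1,5) (1,6) (2,4) (2,5) (2,6)] -> total=10
Click 3 (4,0) count=2: revealed 1 new [(4,0)] -> total=11

Answer: ....###
....###
....###
.......
##.....
.......
.......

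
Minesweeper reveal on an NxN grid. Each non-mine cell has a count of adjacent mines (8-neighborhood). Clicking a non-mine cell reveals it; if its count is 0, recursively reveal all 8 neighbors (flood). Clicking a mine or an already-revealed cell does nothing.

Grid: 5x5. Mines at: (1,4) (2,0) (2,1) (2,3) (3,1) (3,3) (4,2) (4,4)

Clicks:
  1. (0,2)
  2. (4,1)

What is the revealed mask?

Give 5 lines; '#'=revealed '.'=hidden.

Click 1 (0,2) count=0: revealed 8 new [(0,0) (0,1) (0,2) (0,3) (1,0) (1,1) (1,2) (1,3)] -> total=8
Click 2 (4,1) count=2: revealed 1 new [(4,1)] -> total=9

Answer: ####.
####.
.....
.....
.#...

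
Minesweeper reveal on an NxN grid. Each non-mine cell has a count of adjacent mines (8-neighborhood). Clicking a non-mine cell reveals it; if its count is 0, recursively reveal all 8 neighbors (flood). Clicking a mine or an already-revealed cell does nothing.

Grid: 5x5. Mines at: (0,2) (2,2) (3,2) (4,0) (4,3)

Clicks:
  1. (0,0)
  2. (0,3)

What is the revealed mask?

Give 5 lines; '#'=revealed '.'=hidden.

Click 1 (0,0) count=0: revealed 8 new [(0,0) (0,1) (1,0) (1,1) (2,0) (2,1) (3,0) (3,1)] -> total=8
Click 2 (0,3) count=1: revealed 1 new [(0,3)] -> total=9

Answer: ##.#.
##...
##...
##...
.....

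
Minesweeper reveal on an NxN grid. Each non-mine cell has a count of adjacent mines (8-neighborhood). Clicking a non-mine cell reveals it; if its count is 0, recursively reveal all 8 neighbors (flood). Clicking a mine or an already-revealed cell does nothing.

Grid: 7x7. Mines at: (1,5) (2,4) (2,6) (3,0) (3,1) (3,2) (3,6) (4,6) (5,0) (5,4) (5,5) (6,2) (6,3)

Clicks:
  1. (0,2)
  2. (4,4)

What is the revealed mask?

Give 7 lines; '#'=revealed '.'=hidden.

Answer: #####..
#####..
####...
.......
....#..
.......
.......

Derivation:
Click 1 (0,2) count=0: revealed 14 new [(0,0) (0,1) (0,2) (0,3) (0,4) (1,0) (1,1) (1,2) (1,3) (1,4) (2,0) (2,1) (2,2) (2,3)] -> total=14
Click 2 (4,4) count=2: revealed 1 new [(4,4)] -> total=15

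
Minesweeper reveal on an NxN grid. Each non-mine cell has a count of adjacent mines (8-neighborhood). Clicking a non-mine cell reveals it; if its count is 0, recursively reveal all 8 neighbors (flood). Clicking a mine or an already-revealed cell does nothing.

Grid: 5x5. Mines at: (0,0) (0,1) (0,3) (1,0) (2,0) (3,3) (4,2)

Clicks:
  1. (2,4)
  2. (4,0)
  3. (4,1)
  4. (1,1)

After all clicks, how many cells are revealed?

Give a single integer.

Click 1 (2,4) count=1: revealed 1 new [(2,4)] -> total=1
Click 2 (4,0) count=0: revealed 4 new [(3,0) (3,1) (4,0) (4,1)] -> total=5
Click 3 (4,1) count=1: revealed 0 new [(none)] -> total=5
Click 4 (1,1) count=4: revealed 1 new [(1,1)] -> total=6

Answer: 6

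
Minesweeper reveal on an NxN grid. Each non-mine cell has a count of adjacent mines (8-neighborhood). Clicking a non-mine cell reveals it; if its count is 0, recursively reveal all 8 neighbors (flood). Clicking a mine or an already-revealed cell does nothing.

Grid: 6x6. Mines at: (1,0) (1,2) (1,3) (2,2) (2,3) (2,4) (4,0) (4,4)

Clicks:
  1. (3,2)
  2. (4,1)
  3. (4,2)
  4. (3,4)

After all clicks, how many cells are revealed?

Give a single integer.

Answer: 10

Derivation:
Click 1 (3,2) count=2: revealed 1 new [(3,2)] -> total=1
Click 2 (4,1) count=1: revealed 1 new [(4,1)] -> total=2
Click 3 (4,2) count=0: revealed 7 new [(3,1) (3,3) (4,2) (4,3) (5,1) (5,2) (5,3)] -> total=9
Click 4 (3,4) count=3: revealed 1 new [(3,4)] -> total=10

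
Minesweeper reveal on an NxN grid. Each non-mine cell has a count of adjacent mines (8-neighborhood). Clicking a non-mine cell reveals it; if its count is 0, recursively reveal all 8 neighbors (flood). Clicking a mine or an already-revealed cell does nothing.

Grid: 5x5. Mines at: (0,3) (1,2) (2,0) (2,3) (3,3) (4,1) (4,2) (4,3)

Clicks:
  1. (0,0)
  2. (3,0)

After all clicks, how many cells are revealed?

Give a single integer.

Click 1 (0,0) count=0: revealed 4 new [(0,0) (0,1) (1,0) (1,1)] -> total=4
Click 2 (3,0) count=2: revealed 1 new [(3,0)] -> total=5

Answer: 5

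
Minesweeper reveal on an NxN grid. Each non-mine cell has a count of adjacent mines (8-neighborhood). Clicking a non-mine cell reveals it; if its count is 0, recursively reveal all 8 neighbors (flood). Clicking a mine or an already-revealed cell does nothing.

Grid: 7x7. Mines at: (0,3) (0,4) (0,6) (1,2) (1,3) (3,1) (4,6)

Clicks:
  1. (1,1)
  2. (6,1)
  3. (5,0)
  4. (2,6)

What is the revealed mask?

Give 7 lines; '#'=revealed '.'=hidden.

Answer: .......
.#..###
..#####
..#####
######.
#######
#######

Derivation:
Click 1 (1,1) count=1: revealed 1 new [(1,1)] -> total=1
Click 2 (6,1) count=0: revealed 33 new [(1,4) (1,5) (1,6) (2,2) (2,3) (2,4) (2,5) (2,6) (3,2) (3,3) (3,4) (3,5) (3,6) (4,0) (4,1) (4,2) (4,3) (4,4) (4,5) (5,0) (5,1) (5,2) (5,3) (5,4) (5,5) (5,6) (6,0) (6,1) (6,2) (6,3) (6,4) (6,5) (6,6)] -> total=34
Click 3 (5,0) count=0: revealed 0 new [(none)] -> total=34
Click 4 (2,6) count=0: revealed 0 new [(none)] -> total=34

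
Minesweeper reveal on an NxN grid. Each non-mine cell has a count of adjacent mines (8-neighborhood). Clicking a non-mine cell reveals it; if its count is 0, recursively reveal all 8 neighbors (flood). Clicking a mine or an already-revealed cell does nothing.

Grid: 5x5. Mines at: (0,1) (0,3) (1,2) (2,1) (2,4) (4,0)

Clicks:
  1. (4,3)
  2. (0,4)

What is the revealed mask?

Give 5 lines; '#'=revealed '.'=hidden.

Click 1 (4,3) count=0: revealed 8 new [(3,1) (3,2) (3,3) (3,4) (4,1) (4,2) (4,3) (4,4)] -> total=8
Click 2 (0,4) count=1: revealed 1 new [(0,4)] -> total=9

Answer: ....#
.....
.....
.####
.####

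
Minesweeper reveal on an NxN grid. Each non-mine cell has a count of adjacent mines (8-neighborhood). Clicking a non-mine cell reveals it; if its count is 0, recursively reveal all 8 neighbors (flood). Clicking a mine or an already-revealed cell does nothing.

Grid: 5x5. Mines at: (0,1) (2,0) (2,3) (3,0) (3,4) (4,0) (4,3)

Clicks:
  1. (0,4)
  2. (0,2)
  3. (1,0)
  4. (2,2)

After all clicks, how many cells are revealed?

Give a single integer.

Answer: 8

Derivation:
Click 1 (0,4) count=0: revealed 6 new [(0,2) (0,3) (0,4) (1,2) (1,3) (1,4)] -> total=6
Click 2 (0,2) count=1: revealed 0 new [(none)] -> total=6
Click 3 (1,0) count=2: revealed 1 new [(1,0)] -> total=7
Click 4 (2,2) count=1: revealed 1 new [(2,2)] -> total=8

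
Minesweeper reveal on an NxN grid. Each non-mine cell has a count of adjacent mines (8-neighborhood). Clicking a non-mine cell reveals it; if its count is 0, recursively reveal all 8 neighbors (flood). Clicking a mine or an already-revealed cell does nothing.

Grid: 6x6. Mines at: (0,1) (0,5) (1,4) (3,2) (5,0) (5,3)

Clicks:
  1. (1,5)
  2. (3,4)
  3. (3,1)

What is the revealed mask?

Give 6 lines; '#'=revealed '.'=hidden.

Click 1 (1,5) count=2: revealed 1 new [(1,5)] -> total=1
Click 2 (3,4) count=0: revealed 11 new [(2,3) (2,4) (2,5) (3,3) (3,4) (3,5) (4,3) (4,4) (4,5) (5,4) (5,5)] -> total=12
Click 3 (3,1) count=1: revealed 1 new [(3,1)] -> total=13

Answer: ......
.....#
...###
.#.###
...###
....##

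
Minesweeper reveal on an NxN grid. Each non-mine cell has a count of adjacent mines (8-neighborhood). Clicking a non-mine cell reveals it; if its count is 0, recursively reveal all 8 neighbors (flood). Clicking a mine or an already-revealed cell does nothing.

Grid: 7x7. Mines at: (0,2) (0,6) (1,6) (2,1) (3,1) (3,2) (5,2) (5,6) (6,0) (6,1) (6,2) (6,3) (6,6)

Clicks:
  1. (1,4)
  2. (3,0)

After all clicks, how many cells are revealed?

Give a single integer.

Answer: 22

Derivation:
Click 1 (1,4) count=0: revealed 21 new [(0,3) (0,4) (0,5) (1,3) (1,4) (1,5) (2,3) (2,4) (2,5) (2,6) (3,3) (3,4) (3,5) (3,6) (4,3) (4,4) (4,5) (4,6) (5,3) (5,4) (5,5)] -> total=21
Click 2 (3,0) count=2: revealed 1 new [(3,0)] -> total=22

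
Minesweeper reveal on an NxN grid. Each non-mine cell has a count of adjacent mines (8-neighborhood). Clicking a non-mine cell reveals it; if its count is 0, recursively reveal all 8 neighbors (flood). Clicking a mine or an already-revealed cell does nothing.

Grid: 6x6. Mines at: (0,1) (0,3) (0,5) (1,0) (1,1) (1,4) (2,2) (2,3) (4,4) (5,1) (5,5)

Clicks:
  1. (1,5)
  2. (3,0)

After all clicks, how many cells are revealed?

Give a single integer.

Click 1 (1,5) count=2: revealed 1 new [(1,5)] -> total=1
Click 2 (3,0) count=0: revealed 6 new [(2,0) (2,1) (3,0) (3,1) (4,0) (4,1)] -> total=7

Answer: 7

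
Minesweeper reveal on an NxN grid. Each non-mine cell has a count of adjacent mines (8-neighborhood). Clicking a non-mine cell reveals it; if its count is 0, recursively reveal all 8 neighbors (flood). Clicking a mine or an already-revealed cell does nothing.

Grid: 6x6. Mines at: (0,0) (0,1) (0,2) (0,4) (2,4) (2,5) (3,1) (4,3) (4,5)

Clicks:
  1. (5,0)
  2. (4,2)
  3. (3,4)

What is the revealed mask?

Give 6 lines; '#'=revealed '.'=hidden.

Answer: ......
......
......
....#.
###...
###...

Derivation:
Click 1 (5,0) count=0: revealed 6 new [(4,0) (4,1) (4,2) (5,0) (5,1) (5,2)] -> total=6
Click 2 (4,2) count=2: revealed 0 new [(none)] -> total=6
Click 3 (3,4) count=4: revealed 1 new [(3,4)] -> total=7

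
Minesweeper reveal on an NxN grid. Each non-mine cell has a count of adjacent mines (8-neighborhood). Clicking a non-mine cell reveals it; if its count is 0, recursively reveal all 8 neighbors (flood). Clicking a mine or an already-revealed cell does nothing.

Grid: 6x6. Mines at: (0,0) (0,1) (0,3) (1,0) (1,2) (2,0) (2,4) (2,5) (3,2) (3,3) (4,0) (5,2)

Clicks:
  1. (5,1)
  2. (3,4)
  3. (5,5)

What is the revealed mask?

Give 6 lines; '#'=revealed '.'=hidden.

Click 1 (5,1) count=2: revealed 1 new [(5,1)] -> total=1
Click 2 (3,4) count=3: revealed 1 new [(3,4)] -> total=2
Click 3 (5,5) count=0: revealed 7 new [(3,5) (4,3) (4,4) (4,5) (5,3) (5,4) (5,5)] -> total=9

Answer: ......
......
......
....##
...###
.#.###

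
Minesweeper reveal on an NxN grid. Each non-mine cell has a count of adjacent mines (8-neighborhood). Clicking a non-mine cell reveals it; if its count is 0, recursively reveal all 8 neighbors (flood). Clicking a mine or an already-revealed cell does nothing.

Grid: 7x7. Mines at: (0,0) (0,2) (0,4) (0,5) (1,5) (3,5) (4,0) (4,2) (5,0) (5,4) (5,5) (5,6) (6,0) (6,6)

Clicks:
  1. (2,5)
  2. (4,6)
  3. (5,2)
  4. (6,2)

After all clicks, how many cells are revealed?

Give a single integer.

Click 1 (2,5) count=2: revealed 1 new [(2,5)] -> total=1
Click 2 (4,6) count=3: revealed 1 new [(4,6)] -> total=2
Click 3 (5,2) count=1: revealed 1 new [(5,2)] -> total=3
Click 4 (6,2) count=0: revealed 5 new [(5,1) (5,3) (6,1) (6,2) (6,3)] -> total=8

Answer: 8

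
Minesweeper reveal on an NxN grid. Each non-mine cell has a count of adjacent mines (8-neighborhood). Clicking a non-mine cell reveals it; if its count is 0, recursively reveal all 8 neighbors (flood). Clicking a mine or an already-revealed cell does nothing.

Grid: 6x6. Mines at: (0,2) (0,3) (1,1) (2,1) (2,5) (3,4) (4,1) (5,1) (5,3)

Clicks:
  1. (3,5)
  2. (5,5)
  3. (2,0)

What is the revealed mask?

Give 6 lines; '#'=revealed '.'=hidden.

Answer: ......
......
#.....
.....#
....##
....##

Derivation:
Click 1 (3,5) count=2: revealed 1 new [(3,5)] -> total=1
Click 2 (5,5) count=0: revealed 4 new [(4,4) (4,5) (5,4) (5,5)] -> total=5
Click 3 (2,0) count=2: revealed 1 new [(2,0)] -> total=6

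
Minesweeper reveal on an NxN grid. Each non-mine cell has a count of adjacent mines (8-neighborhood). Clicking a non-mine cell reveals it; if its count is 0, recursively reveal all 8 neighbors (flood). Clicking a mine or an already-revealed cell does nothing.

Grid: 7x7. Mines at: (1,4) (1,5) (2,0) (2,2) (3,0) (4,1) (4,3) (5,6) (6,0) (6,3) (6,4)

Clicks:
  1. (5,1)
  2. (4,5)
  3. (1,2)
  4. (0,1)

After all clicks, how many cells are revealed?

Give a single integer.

Answer: 10

Derivation:
Click 1 (5,1) count=2: revealed 1 new [(5,1)] -> total=1
Click 2 (4,5) count=1: revealed 1 new [(4,5)] -> total=2
Click 3 (1,2) count=1: revealed 1 new [(1,2)] -> total=3
Click 4 (0,1) count=0: revealed 7 new [(0,0) (0,1) (0,2) (0,3) (1,0) (1,1) (1,3)] -> total=10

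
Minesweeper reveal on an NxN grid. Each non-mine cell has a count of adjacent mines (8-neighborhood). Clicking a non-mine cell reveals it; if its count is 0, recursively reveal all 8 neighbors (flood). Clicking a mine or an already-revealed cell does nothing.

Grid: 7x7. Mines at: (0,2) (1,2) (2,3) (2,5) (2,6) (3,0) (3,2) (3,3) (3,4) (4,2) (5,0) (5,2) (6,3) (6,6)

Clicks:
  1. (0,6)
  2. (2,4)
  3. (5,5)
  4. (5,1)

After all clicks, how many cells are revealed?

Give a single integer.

Click 1 (0,6) count=0: revealed 8 new [(0,3) (0,4) (0,5) (0,6) (1,3) (1,4) (1,5) (1,6)] -> total=8
Click 2 (2,4) count=4: revealed 1 new [(2,4)] -> total=9
Click 3 (5,5) count=1: revealed 1 new [(5,5)] -> total=10
Click 4 (5,1) count=3: revealed 1 new [(5,1)] -> total=11

Answer: 11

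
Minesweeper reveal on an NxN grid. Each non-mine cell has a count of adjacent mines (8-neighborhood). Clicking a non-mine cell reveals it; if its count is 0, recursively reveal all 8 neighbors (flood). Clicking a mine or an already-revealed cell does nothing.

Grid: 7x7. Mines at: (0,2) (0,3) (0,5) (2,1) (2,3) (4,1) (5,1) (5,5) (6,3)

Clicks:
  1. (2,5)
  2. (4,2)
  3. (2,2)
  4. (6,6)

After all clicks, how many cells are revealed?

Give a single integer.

Answer: 15

Derivation:
Click 1 (2,5) count=0: revealed 12 new [(1,4) (1,5) (1,6) (2,4) (2,5) (2,6) (3,4) (3,5) (3,6) (4,4) (4,5) (4,6)] -> total=12
Click 2 (4,2) count=2: revealed 1 new [(4,2)] -> total=13
Click 3 (2,2) count=2: revealed 1 new [(2,2)] -> total=14
Click 4 (6,6) count=1: revealed 1 new [(6,6)] -> total=15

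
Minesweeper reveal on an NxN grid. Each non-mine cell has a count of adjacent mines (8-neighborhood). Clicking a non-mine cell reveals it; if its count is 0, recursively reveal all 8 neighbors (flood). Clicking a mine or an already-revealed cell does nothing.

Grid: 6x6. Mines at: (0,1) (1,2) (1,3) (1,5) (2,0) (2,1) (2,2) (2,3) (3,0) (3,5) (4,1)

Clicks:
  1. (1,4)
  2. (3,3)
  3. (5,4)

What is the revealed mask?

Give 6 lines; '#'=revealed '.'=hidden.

Answer: ......
....#.
......
..###.
..####
..####

Derivation:
Click 1 (1,4) count=3: revealed 1 new [(1,4)] -> total=1
Click 2 (3,3) count=2: revealed 1 new [(3,3)] -> total=2
Click 3 (5,4) count=0: revealed 10 new [(3,2) (3,4) (4,2) (4,3) (4,4) (4,5) (5,2) (5,3) (5,4) (5,5)] -> total=12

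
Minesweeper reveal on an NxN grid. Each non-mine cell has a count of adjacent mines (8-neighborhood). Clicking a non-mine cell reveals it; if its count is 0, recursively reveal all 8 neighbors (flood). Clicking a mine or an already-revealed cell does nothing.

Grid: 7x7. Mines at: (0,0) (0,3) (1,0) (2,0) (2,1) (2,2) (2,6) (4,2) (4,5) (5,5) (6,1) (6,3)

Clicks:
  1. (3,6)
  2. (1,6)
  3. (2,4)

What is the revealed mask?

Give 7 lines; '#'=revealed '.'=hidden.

Click 1 (3,6) count=2: revealed 1 new [(3,6)] -> total=1
Click 2 (1,6) count=1: revealed 1 new [(1,6)] -> total=2
Click 3 (2,4) count=0: revealed 9 new [(1,3) (1,4) (1,5) (2,3) (2,4) (2,5) (3,3) (3,4) (3,5)] -> total=11

Answer: .......
...####
...###.
...####
.......
.......
.......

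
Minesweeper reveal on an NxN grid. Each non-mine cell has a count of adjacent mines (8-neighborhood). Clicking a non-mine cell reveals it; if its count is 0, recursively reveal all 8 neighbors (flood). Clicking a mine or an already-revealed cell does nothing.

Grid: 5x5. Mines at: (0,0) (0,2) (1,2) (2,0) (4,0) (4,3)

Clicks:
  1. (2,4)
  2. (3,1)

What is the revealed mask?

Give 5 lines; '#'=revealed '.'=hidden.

Answer: ...##
...##
...##
.#.##
.....

Derivation:
Click 1 (2,4) count=0: revealed 8 new [(0,3) (0,4) (1,3) (1,4) (2,3) (2,4) (3,3) (3,4)] -> total=8
Click 2 (3,1) count=2: revealed 1 new [(3,1)] -> total=9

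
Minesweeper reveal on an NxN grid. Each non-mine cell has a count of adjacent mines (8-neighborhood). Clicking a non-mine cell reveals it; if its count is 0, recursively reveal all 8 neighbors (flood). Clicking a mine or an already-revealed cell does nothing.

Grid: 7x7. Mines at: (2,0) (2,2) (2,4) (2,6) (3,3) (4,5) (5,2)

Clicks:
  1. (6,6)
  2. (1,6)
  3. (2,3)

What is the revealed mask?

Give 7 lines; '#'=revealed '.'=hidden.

Answer: .......
......#
...#...
.......
.......
...####
...####

Derivation:
Click 1 (6,6) count=0: revealed 8 new [(5,3) (5,4) (5,5) (5,6) (6,3) (6,4) (6,5) (6,6)] -> total=8
Click 2 (1,6) count=1: revealed 1 new [(1,6)] -> total=9
Click 3 (2,3) count=3: revealed 1 new [(2,3)] -> total=10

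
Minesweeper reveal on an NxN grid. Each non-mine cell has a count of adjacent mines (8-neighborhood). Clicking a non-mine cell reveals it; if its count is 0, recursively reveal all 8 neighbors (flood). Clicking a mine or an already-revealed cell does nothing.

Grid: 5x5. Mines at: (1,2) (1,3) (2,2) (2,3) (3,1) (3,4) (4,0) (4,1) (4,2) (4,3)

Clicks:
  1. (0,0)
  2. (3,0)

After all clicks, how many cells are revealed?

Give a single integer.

Click 1 (0,0) count=0: revealed 6 new [(0,0) (0,1) (1,0) (1,1) (2,0) (2,1)] -> total=6
Click 2 (3,0) count=3: revealed 1 new [(3,0)] -> total=7

Answer: 7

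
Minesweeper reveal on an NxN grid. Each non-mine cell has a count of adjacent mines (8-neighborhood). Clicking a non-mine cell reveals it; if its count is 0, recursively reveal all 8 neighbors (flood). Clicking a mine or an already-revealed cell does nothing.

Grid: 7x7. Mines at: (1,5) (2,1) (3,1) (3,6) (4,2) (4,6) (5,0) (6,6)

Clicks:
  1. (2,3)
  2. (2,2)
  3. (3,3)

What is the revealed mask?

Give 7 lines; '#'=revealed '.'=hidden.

Click 1 (2,3) count=0: revealed 31 new [(0,0) (0,1) (0,2) (0,3) (0,4) (1,0) (1,1) (1,2) (1,3) (1,4) (2,2) (2,3) (2,4) (2,5) (3,2) (3,3) (3,4) (3,5) (4,3) (4,4) (4,5) (5,1) (5,2) (5,3) (5,4) (5,5) (6,1) (6,2) (6,3) (6,4) (6,5)] -> total=31
Click 2 (2,2) count=2: revealed 0 new [(none)] -> total=31
Click 3 (3,3) count=1: revealed 0 new [(none)] -> total=31

Answer: #####..
#####..
..####.
..####.
...###.
.#####.
.#####.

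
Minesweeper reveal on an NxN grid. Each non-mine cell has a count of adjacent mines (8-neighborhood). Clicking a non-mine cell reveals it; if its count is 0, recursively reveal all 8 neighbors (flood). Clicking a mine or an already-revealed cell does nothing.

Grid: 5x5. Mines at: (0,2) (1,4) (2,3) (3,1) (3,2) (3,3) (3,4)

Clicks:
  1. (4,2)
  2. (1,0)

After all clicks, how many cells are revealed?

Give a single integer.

Click 1 (4,2) count=3: revealed 1 new [(4,2)] -> total=1
Click 2 (1,0) count=0: revealed 6 new [(0,0) (0,1) (1,0) (1,1) (2,0) (2,1)] -> total=7

Answer: 7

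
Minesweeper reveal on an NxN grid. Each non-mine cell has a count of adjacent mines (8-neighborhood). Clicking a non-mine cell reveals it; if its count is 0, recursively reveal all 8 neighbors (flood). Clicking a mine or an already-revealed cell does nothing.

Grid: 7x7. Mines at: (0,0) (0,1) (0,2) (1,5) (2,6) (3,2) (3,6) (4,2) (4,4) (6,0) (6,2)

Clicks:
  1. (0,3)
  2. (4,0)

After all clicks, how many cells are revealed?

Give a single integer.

Answer: 11

Derivation:
Click 1 (0,3) count=1: revealed 1 new [(0,3)] -> total=1
Click 2 (4,0) count=0: revealed 10 new [(1,0) (1,1) (2,0) (2,1) (3,0) (3,1) (4,0) (4,1) (5,0) (5,1)] -> total=11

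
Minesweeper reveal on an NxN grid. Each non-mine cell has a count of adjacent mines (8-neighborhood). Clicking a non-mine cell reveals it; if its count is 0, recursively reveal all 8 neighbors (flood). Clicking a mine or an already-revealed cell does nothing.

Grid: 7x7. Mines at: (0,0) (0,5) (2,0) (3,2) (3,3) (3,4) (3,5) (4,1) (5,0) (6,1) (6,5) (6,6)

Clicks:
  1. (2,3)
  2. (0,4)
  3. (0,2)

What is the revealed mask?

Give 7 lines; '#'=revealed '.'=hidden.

Answer: .####..
.####..
.####..
.......
.......
.......
.......

Derivation:
Click 1 (2,3) count=3: revealed 1 new [(2,3)] -> total=1
Click 2 (0,4) count=1: revealed 1 new [(0,4)] -> total=2
Click 3 (0,2) count=0: revealed 10 new [(0,1) (0,2) (0,3) (1,1) (1,2) (1,3) (1,4) (2,1) (2,2) (2,4)] -> total=12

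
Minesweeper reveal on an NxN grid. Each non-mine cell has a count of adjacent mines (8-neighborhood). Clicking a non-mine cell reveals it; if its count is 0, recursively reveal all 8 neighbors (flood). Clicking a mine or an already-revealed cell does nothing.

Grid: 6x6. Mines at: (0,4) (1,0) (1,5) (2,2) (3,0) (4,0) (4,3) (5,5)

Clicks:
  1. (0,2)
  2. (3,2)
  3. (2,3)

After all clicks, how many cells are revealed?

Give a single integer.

Answer: 8

Derivation:
Click 1 (0,2) count=0: revealed 6 new [(0,1) (0,2) (0,3) (1,1) (1,2) (1,3)] -> total=6
Click 2 (3,2) count=2: revealed 1 new [(3,2)] -> total=7
Click 3 (2,3) count=1: revealed 1 new [(2,3)] -> total=8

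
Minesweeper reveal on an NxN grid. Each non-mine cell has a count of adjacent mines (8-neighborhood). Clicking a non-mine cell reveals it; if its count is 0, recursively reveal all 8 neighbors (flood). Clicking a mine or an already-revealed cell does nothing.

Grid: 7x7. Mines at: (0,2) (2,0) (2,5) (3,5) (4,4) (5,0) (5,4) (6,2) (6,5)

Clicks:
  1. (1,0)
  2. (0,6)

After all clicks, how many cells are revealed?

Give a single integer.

Answer: 9

Derivation:
Click 1 (1,0) count=1: revealed 1 new [(1,0)] -> total=1
Click 2 (0,6) count=0: revealed 8 new [(0,3) (0,4) (0,5) (0,6) (1,3) (1,4) (1,5) (1,6)] -> total=9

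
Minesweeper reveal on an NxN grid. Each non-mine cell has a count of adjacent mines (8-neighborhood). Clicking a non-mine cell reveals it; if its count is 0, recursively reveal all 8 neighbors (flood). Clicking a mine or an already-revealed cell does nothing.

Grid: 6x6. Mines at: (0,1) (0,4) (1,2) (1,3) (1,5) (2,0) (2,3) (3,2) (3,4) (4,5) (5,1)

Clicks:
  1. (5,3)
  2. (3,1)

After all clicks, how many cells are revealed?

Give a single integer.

Click 1 (5,3) count=0: revealed 6 new [(4,2) (4,3) (4,4) (5,2) (5,3) (5,4)] -> total=6
Click 2 (3,1) count=2: revealed 1 new [(3,1)] -> total=7

Answer: 7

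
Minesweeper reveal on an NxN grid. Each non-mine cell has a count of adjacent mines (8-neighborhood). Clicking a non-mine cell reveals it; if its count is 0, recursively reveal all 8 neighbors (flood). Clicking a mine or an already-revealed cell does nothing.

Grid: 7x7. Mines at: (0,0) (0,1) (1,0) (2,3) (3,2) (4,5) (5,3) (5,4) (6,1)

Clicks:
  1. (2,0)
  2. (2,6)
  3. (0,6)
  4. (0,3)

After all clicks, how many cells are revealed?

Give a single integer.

Click 1 (2,0) count=1: revealed 1 new [(2,0)] -> total=1
Click 2 (2,6) count=0: revealed 16 new [(0,2) (0,3) (0,4) (0,5) (0,6) (1,2) (1,3) (1,4) (1,5) (1,6) (2,4) (2,5) (2,6) (3,4) (3,5) (3,6)] -> total=17
Click 3 (0,6) count=0: revealed 0 new [(none)] -> total=17
Click 4 (0,3) count=0: revealed 0 new [(none)] -> total=17

Answer: 17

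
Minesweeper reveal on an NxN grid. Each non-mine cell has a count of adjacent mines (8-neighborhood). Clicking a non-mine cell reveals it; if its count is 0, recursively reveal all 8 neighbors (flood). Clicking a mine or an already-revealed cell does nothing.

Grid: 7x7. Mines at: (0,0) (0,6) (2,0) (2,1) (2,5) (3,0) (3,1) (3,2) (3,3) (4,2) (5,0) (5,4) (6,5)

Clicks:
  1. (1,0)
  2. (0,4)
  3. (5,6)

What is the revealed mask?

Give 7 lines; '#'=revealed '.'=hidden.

Click 1 (1,0) count=3: revealed 1 new [(1,0)] -> total=1
Click 2 (0,4) count=0: revealed 13 new [(0,1) (0,2) (0,3) (0,4) (0,5) (1,1) (1,2) (1,3) (1,4) (1,5) (2,2) (2,3) (2,4)] -> total=14
Click 3 (5,6) count=1: revealed 1 new [(5,6)] -> total=15

Answer: .#####.
######.
..###..
.......
.......
......#
.......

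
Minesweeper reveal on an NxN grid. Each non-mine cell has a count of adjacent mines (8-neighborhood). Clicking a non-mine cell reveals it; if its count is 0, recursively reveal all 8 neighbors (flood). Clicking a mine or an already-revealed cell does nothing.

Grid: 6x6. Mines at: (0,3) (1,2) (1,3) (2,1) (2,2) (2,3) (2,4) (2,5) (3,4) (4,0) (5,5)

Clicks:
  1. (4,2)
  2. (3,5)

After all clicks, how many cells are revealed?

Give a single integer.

Answer: 12

Derivation:
Click 1 (4,2) count=0: revealed 11 new [(3,1) (3,2) (3,3) (4,1) (4,2) (4,3) (4,4) (5,1) (5,2) (5,3) (5,4)] -> total=11
Click 2 (3,5) count=3: revealed 1 new [(3,5)] -> total=12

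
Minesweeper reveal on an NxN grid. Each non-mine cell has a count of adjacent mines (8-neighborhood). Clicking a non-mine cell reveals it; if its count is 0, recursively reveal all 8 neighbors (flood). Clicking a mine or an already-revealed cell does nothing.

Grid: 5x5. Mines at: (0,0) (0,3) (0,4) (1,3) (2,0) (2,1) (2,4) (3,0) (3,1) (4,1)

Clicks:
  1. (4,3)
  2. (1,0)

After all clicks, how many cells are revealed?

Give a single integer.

Answer: 7

Derivation:
Click 1 (4,3) count=0: revealed 6 new [(3,2) (3,3) (3,4) (4,2) (4,3) (4,4)] -> total=6
Click 2 (1,0) count=3: revealed 1 new [(1,0)] -> total=7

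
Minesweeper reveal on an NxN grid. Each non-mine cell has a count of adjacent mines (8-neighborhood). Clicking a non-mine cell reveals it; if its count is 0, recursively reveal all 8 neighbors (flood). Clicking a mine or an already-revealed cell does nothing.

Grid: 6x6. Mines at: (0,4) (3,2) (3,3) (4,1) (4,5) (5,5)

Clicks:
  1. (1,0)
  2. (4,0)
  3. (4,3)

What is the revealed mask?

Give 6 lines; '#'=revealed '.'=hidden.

Answer: ####..
####..
####..
##....
#..#..
......

Derivation:
Click 1 (1,0) count=0: revealed 14 new [(0,0) (0,1) (0,2) (0,3) (1,0) (1,1) (1,2) (1,3) (2,0) (2,1) (2,2) (2,3) (3,0) (3,1)] -> total=14
Click 2 (4,0) count=1: revealed 1 new [(4,0)] -> total=15
Click 3 (4,3) count=2: revealed 1 new [(4,3)] -> total=16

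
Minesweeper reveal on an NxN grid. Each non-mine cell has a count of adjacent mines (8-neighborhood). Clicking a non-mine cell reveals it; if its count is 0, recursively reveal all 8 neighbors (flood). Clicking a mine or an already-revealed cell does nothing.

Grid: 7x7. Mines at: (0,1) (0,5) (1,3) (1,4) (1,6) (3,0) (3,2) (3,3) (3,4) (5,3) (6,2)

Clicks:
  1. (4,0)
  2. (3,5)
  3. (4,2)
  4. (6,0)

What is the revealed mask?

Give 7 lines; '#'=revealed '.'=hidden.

Click 1 (4,0) count=1: revealed 1 new [(4,0)] -> total=1
Click 2 (3,5) count=1: revealed 1 new [(3,5)] -> total=2
Click 3 (4,2) count=3: revealed 1 new [(4,2)] -> total=3
Click 4 (6,0) count=0: revealed 5 new [(4,1) (5,0) (5,1) (6,0) (6,1)] -> total=8

Answer: .......
.......
.......
.....#.
###....
##.....
##.....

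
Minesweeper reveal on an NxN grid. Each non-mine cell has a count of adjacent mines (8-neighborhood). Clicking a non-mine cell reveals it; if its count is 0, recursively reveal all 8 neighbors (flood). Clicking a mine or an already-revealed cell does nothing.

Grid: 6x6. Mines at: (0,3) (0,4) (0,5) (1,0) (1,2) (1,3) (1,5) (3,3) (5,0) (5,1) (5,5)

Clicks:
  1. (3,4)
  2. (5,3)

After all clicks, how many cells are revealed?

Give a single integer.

Click 1 (3,4) count=1: revealed 1 new [(3,4)] -> total=1
Click 2 (5,3) count=0: revealed 6 new [(4,2) (4,3) (4,4) (5,2) (5,3) (5,4)] -> total=7

Answer: 7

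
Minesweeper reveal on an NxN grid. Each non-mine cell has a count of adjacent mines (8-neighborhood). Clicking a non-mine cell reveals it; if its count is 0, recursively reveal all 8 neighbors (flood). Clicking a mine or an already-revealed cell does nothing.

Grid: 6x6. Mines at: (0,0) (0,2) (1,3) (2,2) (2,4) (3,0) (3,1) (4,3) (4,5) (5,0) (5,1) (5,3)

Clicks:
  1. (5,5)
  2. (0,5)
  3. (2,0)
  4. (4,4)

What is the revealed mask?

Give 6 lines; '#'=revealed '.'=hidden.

Answer: ....##
....##
#.....
......
....#.
.....#

Derivation:
Click 1 (5,5) count=1: revealed 1 new [(5,5)] -> total=1
Click 2 (0,5) count=0: revealed 4 new [(0,4) (0,5) (1,4) (1,5)] -> total=5
Click 3 (2,0) count=2: revealed 1 new [(2,0)] -> total=6
Click 4 (4,4) count=3: revealed 1 new [(4,4)] -> total=7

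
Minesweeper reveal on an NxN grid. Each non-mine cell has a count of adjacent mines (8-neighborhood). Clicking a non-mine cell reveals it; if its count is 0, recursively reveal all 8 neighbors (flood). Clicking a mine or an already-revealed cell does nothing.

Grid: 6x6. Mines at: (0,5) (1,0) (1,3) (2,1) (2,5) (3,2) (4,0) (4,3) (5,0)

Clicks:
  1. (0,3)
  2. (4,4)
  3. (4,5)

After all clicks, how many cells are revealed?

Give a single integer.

Answer: 7

Derivation:
Click 1 (0,3) count=1: revealed 1 new [(0,3)] -> total=1
Click 2 (4,4) count=1: revealed 1 new [(4,4)] -> total=2
Click 3 (4,5) count=0: revealed 5 new [(3,4) (3,5) (4,5) (5,4) (5,5)] -> total=7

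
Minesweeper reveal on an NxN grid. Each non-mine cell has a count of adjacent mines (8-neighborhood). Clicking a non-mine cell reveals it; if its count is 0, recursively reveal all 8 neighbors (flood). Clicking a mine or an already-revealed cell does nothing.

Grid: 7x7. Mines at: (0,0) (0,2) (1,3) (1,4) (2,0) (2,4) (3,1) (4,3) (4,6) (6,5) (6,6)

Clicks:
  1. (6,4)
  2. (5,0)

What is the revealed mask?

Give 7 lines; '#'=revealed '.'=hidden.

Answer: .......
.......
.......
.......
###....
#####..
#####..

Derivation:
Click 1 (6,4) count=1: revealed 1 new [(6,4)] -> total=1
Click 2 (5,0) count=0: revealed 12 new [(4,0) (4,1) (4,2) (5,0) (5,1) (5,2) (5,3) (5,4) (6,0) (6,1) (6,2) (6,3)] -> total=13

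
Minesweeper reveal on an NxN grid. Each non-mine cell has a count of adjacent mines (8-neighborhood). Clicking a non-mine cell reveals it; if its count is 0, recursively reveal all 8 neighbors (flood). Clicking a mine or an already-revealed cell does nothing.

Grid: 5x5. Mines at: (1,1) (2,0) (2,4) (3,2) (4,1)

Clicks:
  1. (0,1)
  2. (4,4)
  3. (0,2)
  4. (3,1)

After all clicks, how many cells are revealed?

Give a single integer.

Click 1 (0,1) count=1: revealed 1 new [(0,1)] -> total=1
Click 2 (4,4) count=0: revealed 4 new [(3,3) (3,4) (4,3) (4,4)] -> total=5
Click 3 (0,2) count=1: revealed 1 new [(0,2)] -> total=6
Click 4 (3,1) count=3: revealed 1 new [(3,1)] -> total=7

Answer: 7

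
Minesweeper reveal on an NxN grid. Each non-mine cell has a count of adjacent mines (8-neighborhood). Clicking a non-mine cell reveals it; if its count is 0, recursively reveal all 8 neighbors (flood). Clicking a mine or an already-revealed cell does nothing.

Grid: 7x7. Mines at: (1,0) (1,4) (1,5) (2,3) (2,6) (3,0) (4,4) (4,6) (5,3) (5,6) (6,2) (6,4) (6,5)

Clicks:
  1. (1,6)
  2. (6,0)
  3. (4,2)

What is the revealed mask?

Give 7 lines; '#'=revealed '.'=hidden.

Answer: .......
......#
.......
.......
###....
##.....
##.....

Derivation:
Click 1 (1,6) count=2: revealed 1 new [(1,6)] -> total=1
Click 2 (6,0) count=0: revealed 6 new [(4,0) (4,1) (5,0) (5,1) (6,0) (6,1)] -> total=7
Click 3 (4,2) count=1: revealed 1 new [(4,2)] -> total=8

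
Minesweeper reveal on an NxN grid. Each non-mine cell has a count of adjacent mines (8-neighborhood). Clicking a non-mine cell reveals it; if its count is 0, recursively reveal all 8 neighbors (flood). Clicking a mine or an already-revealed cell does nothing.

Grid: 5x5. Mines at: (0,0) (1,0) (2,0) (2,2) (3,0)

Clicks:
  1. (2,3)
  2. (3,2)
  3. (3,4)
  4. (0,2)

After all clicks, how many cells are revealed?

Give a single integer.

Answer: 18

Derivation:
Click 1 (2,3) count=1: revealed 1 new [(2,3)] -> total=1
Click 2 (3,2) count=1: revealed 1 new [(3,2)] -> total=2
Click 3 (3,4) count=0: revealed 16 new [(0,1) (0,2) (0,3) (0,4) (1,1) (1,2) (1,3) (1,4) (2,4) (3,1) (3,3) (3,4) (4,1) (4,2) (4,3) (4,4)] -> total=18
Click 4 (0,2) count=0: revealed 0 new [(none)] -> total=18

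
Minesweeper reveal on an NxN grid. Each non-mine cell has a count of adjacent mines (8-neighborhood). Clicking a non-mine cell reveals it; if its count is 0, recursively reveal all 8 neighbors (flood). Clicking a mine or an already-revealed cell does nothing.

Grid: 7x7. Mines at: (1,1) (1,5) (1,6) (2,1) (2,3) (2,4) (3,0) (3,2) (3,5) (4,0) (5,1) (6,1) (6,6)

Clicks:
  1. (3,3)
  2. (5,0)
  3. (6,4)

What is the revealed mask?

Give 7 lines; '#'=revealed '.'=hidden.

Answer: .......
.......
.......
...#...
..####.
#.####.
..####.

Derivation:
Click 1 (3,3) count=3: revealed 1 new [(3,3)] -> total=1
Click 2 (5,0) count=3: revealed 1 new [(5,0)] -> total=2
Click 3 (6,4) count=0: revealed 12 new [(4,2) (4,3) (4,4) (4,5) (5,2) (5,3) (5,4) (5,5) (6,2) (6,3) (6,4) (6,5)] -> total=14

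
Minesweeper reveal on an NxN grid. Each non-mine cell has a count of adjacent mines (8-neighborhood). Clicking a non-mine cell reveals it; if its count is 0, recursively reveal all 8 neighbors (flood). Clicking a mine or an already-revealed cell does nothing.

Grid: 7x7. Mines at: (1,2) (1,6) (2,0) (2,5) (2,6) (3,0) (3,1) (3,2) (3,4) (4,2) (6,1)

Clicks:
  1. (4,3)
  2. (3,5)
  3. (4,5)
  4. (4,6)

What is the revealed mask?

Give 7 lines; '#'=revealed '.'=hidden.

Answer: .......
.......
.......
.....##
...####
..#####
..#####

Derivation:
Click 1 (4,3) count=3: revealed 1 new [(4,3)] -> total=1
Click 2 (3,5) count=3: revealed 1 new [(3,5)] -> total=2
Click 3 (4,5) count=1: revealed 1 new [(4,5)] -> total=3
Click 4 (4,6) count=0: revealed 13 new [(3,6) (4,4) (4,6) (5,2) (5,3) (5,4) (5,5) (5,6) (6,2) (6,3) (6,4) (6,5) (6,6)] -> total=16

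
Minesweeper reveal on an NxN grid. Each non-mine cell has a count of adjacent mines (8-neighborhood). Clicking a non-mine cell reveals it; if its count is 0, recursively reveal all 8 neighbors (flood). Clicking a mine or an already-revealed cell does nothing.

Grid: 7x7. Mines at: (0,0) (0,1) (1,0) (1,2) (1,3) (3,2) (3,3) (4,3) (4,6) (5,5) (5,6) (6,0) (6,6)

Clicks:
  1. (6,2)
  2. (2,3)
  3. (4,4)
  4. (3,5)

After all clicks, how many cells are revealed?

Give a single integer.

Click 1 (6,2) count=0: revealed 8 new [(5,1) (5,2) (5,3) (5,4) (6,1) (6,2) (6,3) (6,4)] -> total=8
Click 2 (2,3) count=4: revealed 1 new [(2,3)] -> total=9
Click 3 (4,4) count=3: revealed 1 new [(4,4)] -> total=10
Click 4 (3,5) count=1: revealed 1 new [(3,5)] -> total=11

Answer: 11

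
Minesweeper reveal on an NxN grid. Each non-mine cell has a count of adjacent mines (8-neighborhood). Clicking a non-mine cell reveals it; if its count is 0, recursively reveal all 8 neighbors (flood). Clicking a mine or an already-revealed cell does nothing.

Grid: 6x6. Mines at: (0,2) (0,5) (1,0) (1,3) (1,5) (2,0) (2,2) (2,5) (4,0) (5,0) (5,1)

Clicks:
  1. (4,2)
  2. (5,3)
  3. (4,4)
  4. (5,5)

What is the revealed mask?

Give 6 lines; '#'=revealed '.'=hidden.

Answer: ......
......
......
..####
..####
..####

Derivation:
Click 1 (4,2) count=1: revealed 1 new [(4,2)] -> total=1
Click 2 (5,3) count=0: revealed 11 new [(3,2) (3,3) (3,4) (3,5) (4,3) (4,4) (4,5) (5,2) (5,3) (5,4) (5,5)] -> total=12
Click 3 (4,4) count=0: revealed 0 new [(none)] -> total=12
Click 4 (5,5) count=0: revealed 0 new [(none)] -> total=12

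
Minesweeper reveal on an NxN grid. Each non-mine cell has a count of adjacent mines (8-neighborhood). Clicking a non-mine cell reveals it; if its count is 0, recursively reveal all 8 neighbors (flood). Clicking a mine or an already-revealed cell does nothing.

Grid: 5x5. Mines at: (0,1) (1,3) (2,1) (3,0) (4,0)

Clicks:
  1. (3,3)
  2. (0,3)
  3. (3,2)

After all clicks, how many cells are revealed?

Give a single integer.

Answer: 12

Derivation:
Click 1 (3,3) count=0: revealed 11 new [(2,2) (2,3) (2,4) (3,1) (3,2) (3,3) (3,4) (4,1) (4,2) (4,3) (4,4)] -> total=11
Click 2 (0,3) count=1: revealed 1 new [(0,3)] -> total=12
Click 3 (3,2) count=1: revealed 0 new [(none)] -> total=12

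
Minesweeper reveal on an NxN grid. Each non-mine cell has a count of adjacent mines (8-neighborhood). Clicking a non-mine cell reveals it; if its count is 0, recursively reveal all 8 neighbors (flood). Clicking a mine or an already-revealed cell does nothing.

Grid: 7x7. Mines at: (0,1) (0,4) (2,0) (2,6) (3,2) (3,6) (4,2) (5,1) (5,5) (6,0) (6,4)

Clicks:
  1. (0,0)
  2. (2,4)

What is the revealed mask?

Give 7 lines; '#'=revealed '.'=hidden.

Answer: #......
...###.
...###.
...###.
...###.
.......
.......

Derivation:
Click 1 (0,0) count=1: revealed 1 new [(0,0)] -> total=1
Click 2 (2,4) count=0: revealed 12 new [(1,3) (1,4) (1,5) (2,3) (2,4) (2,5) (3,3) (3,4) (3,5) (4,3) (4,4) (4,5)] -> total=13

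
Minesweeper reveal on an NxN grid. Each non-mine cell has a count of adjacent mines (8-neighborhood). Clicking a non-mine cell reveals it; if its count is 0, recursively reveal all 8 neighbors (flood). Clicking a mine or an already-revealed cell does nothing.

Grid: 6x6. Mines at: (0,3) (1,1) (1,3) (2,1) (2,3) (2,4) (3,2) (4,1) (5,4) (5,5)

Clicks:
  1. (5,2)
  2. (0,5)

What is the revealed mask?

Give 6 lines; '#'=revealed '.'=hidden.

Click 1 (5,2) count=1: revealed 1 new [(5,2)] -> total=1
Click 2 (0,5) count=0: revealed 4 new [(0,4) (0,5) (1,4) (1,5)] -> total=5

Answer: ....##
....##
......
......
......
..#...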